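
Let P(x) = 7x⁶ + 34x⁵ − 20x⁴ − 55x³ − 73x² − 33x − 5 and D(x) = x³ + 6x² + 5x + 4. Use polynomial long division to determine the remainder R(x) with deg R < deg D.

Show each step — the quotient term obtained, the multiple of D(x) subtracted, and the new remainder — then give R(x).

Step 1: lead(7x⁶ + 34x⁵ − 20x⁴ − 55x³ − 73x² − 33x − 5) ÷ lead(D) = 7x⁶ ÷ x³ = 7x³. Subtract (7x³)·D = 7x⁶ + 42x⁵ + 35x⁴ + 28x³. Remainder: −8x⁵ − 55x⁴ − 83x³ − 73x² − 33x − 5.
Step 2: lead(−8x⁵ − 55x⁴ − 83x³ − 73x² − 33x − 5) ÷ lead(D) = −8x⁵ ÷ x³ = −8x². Subtract (−8x²)·D = −8x⁵ − 48x⁴ − 40x³ − 32x². Remainder: −7x⁴ − 43x³ − 41x² − 33x − 5.
Step 3: lead(−7x⁴ − 43x³ − 41x² − 33x − 5) ÷ lead(D) = −7x⁴ ÷ x³ = −7x. Subtract (−7x)·D = −7x⁴ − 42x³ − 35x² − 28x. Remainder: −x³ − 6x² − 5x − 5.
Step 4: lead(−x³ − 6x² − 5x − 5) ÷ lead(D) = −x³ ÷ x³ = −1. Subtract (−1)·D = −x³ − 6x² − 5x − 4. Remainder: −1.

R(x) = −1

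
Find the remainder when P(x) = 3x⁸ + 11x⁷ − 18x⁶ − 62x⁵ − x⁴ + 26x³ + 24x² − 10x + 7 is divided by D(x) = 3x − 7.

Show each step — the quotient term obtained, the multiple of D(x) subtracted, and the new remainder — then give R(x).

Step 1: lead(3x⁸ + 11x⁷ − 18x⁶ − 62x⁵ − x⁴ + 26x³ + 24x² − 10x + 7) ÷ lead(D) = 3x⁸ ÷ 3x = x⁷. Subtract (x⁷)·D = 3x⁸ − 7x⁷. Remainder: 18x⁷ − 18x⁶ − 62x⁵ − x⁴ + 26x³ + 24x² − 10x + 7.
Step 2: lead(18x⁷ − 18x⁶ − 62x⁵ − x⁴ + 26x³ + 24x² − 10x + 7) ÷ lead(D) = 18x⁷ ÷ 3x = 6x⁶. Subtract (6x⁶)·D = 18x⁷ − 42x⁶. Remainder: 24x⁶ − 62x⁵ − x⁴ + 26x³ + 24x² − 10x + 7.
Step 3: lead(24x⁶ − 62x⁵ − x⁴ + 26x³ + 24x² − 10x + 7) ÷ lead(D) = 24x⁶ ÷ 3x = 8x⁵. Subtract (8x⁵)·D = 24x⁶ − 56x⁵. Remainder: −6x⁵ − x⁴ + 26x³ + 24x² − 10x + 7.
Step 4: lead(−6x⁵ − x⁴ + 26x³ + 24x² − 10x + 7) ÷ lead(D) = −6x⁵ ÷ 3x = −2x⁴. Subtract (−2x⁴)·D = −6x⁵ + 14x⁴. Remainder: −15x⁴ + 26x³ + 24x² − 10x + 7.
Step 5: lead(−15x⁴ + 26x³ + 24x² − 10x + 7) ÷ lead(D) = −15x⁴ ÷ 3x = −5x³. Subtract (−5x³)·D = −15x⁴ + 35x³. Remainder: −9x³ + 24x² − 10x + 7.
Step 6: lead(−9x³ + 24x² − 10x + 7) ÷ lead(D) = −9x³ ÷ 3x = −3x². Subtract (−3x²)·D = −9x³ + 21x². Remainder: 3x² − 10x + 7.
Step 7: lead(3x² − 10x + 7) ÷ lead(D) = 3x² ÷ 3x = x. Subtract (x)·D = 3x² − 7x. Remainder: −3x + 7.
Step 8: lead(−3x + 7) ÷ lead(D) = −3x ÷ 3x = −1. Subtract (−1)·D = −3x + 7. Remainder: 0.

R(x) = 0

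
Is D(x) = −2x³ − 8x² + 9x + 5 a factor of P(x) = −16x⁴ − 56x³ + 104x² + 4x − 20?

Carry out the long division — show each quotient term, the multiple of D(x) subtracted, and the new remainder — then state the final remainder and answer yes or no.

R(x) = 0, so D(x) is a factor of P(x). yes

Step 1: lead(−16x⁴ − 56x³ + 104x² + 4x − 20) ÷ lead(D) = −16x⁴ ÷ −2x³ = 8x. Subtract (8x)·D = −16x⁴ − 64x³ + 72x² + 40x. Remainder: 8x³ + 32x² − 36x − 20.
Step 2: lead(8x³ + 32x² − 36x − 20) ÷ lead(D) = 8x³ ÷ −2x³ = −4. Subtract (−4)·D = 8x³ + 32x² − 36x − 20. Remainder: 0.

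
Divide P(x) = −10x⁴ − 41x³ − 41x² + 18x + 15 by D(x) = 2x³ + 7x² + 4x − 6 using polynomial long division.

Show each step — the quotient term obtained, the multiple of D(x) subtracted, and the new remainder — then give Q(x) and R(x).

Step 1: lead(−10x⁴ − 41x³ − 41x² + 18x + 15) ÷ lead(D) = −10x⁴ ÷ 2x³ = −5x. Subtract (−5x)·D = −10x⁴ − 35x³ − 20x² + 30x. Remainder: −6x³ − 21x² − 12x + 15.
Step 2: lead(−6x³ − 21x² − 12x + 15) ÷ lead(D) = −6x³ ÷ 2x³ = −3. Subtract (−3)·D = −6x³ − 21x² − 12x + 18. Remainder: −3.

Q(x) = −5x − 3; R(x) = −3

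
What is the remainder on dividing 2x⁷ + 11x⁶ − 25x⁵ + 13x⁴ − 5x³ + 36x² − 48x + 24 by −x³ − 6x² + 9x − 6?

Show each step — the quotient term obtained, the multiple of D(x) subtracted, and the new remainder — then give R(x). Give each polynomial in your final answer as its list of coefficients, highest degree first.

Step 1: lead(2x⁷ + 11x⁶ − 25x⁵ + 13x⁴ − 5x³ + 36x² − 48x + 24) ÷ lead(D) = 2x⁷ ÷ −x³ = −2x⁴. Subtract (−2x⁴)·D = 2x⁷ + 12x⁶ − 18x⁵ + 12x⁴. Remainder: −x⁶ − 7x⁵ + x⁴ − 5x³ + 36x² − 48x + 24.
Step 2: lead(−x⁶ − 7x⁵ + x⁴ − 5x³ + 36x² − 48x + 24) ÷ lead(D) = −x⁶ ÷ −x³ = x³. Subtract (x³)·D = −x⁶ − 6x⁵ + 9x⁴ − 6x³. Remainder: −x⁵ − 8x⁴ + x³ + 36x² − 48x + 24.
Step 3: lead(−x⁵ − 8x⁴ + x³ + 36x² − 48x + 24) ÷ lead(D) = −x⁵ ÷ −x³ = x². Subtract (x²)·D = −x⁵ − 6x⁴ + 9x³ − 6x². Remainder: −2x⁴ − 8x³ + 42x² − 48x + 24.
Step 4: lead(−2x⁴ − 8x³ + 42x² − 48x + 24) ÷ lead(D) = −2x⁴ ÷ −x³ = 2x. Subtract (2x)·D = −2x⁴ − 12x³ + 18x² − 12x. Remainder: 4x³ + 24x² − 36x + 24.
Step 5: lead(4x³ + 24x² − 36x + 24) ÷ lead(D) = 4x³ ÷ −x³ = −4. Subtract (−4)·D = 4x³ + 24x² − 36x + 24. Remainder: 0.

R = [0]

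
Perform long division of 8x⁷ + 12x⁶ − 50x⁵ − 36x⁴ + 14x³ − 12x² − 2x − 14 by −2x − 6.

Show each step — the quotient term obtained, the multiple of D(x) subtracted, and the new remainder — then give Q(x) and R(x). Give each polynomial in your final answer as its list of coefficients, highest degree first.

Q = [-4, 6, 7, -3, 2, 0, 1]; R = [-8]

Step 1: lead(8x⁷ + 12x⁶ − 50x⁵ − 36x⁴ + 14x³ − 12x² − 2x − 14) ÷ lead(D) = 8x⁷ ÷ −2x = −4x⁶. Subtract (−4x⁶)·D = 8x⁷ + 24x⁶. Remainder: −12x⁶ − 50x⁵ − 36x⁴ + 14x³ − 12x² − 2x − 14.
Step 2: lead(−12x⁶ − 50x⁵ − 36x⁴ + 14x³ − 12x² − 2x − 14) ÷ lead(D) = −12x⁶ ÷ −2x = 6x⁵. Subtract (6x⁵)·D = −12x⁶ − 36x⁵. Remainder: −14x⁵ − 36x⁴ + 14x³ − 12x² − 2x − 14.
Step 3: lead(−14x⁵ − 36x⁴ + 14x³ − 12x² − 2x − 14) ÷ lead(D) = −14x⁵ ÷ −2x = 7x⁴. Subtract (7x⁴)·D = −14x⁵ − 42x⁴. Remainder: 6x⁴ + 14x³ − 12x² − 2x − 14.
Step 4: lead(6x⁴ + 14x³ − 12x² − 2x − 14) ÷ lead(D) = 6x⁴ ÷ −2x = −3x³. Subtract (−3x³)·D = 6x⁴ + 18x³. Remainder: −4x³ − 12x² − 2x − 14.
Step 5: lead(−4x³ − 12x² − 2x − 14) ÷ lead(D) = −4x³ ÷ −2x = 2x². Subtract (2x²)·D = −4x³ − 12x². Remainder: −2x − 14.
Step 6: lead(−2x − 14) ÷ lead(D) = −2x ÷ −2x = 1. Subtract (1)·D = −2x − 6. Remainder: −8.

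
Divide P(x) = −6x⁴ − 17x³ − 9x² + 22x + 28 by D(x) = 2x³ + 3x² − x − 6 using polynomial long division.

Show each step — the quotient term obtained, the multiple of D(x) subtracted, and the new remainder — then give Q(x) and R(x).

Q(x) = −3x − 4; R(x) = 4

Step 1: lead(−6x⁴ − 17x³ − 9x² + 22x + 28) ÷ lead(D) = −6x⁴ ÷ 2x³ = −3x. Subtract (−3x)·D = −6x⁴ − 9x³ + 3x² + 18x. Remainder: −8x³ − 12x² + 4x + 28.
Step 2: lead(−8x³ − 12x² + 4x + 28) ÷ lead(D) = −8x³ ÷ 2x³ = −4. Subtract (−4)·D = −8x³ − 12x² + 4x + 24. Remainder: 4.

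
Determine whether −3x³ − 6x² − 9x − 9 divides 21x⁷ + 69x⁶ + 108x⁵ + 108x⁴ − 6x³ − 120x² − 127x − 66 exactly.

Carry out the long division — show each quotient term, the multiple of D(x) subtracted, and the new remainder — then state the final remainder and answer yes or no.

Step 1: lead(21x⁷ + 69x⁶ + 108x⁵ + 108x⁴ − 6x³ − 120x² − 127x − 66) ÷ lead(D) = 21x⁷ ÷ −3x³ = −7x⁴. Subtract (−7x⁴)·D = 21x⁷ + 42x⁶ + 63x⁵ + 63x⁴. Remainder: 27x⁶ + 45x⁵ + 45x⁴ − 6x³ − 120x² − 127x − 66.
Step 2: lead(27x⁶ + 45x⁵ + 45x⁴ − 6x³ − 120x² − 127x − 66) ÷ lead(D) = 27x⁶ ÷ −3x³ = −9x³. Subtract (−9x³)·D = 27x⁶ + 54x⁵ + 81x⁴ + 81x³. Remainder: −9x⁵ − 36x⁴ − 87x³ − 120x² − 127x − 66.
Step 3: lead(−9x⁵ − 36x⁴ − 87x³ − 120x² − 127x − 66) ÷ lead(D) = −9x⁵ ÷ −3x³ = 3x². Subtract (3x²)·D = −9x⁵ − 18x⁴ − 27x³ − 27x². Remainder: −18x⁴ − 60x³ − 93x² − 127x − 66.
Step 4: lead(−18x⁴ − 60x³ − 93x² − 127x − 66) ÷ lead(D) = −18x⁴ ÷ −3x³ = 6x. Subtract (6x)·D = −18x⁴ − 36x³ − 54x² − 54x. Remainder: −24x³ − 39x² − 73x − 66.
Step 5: lead(−24x³ − 39x² − 73x − 66) ÷ lead(D) = −24x³ ÷ −3x³ = 8. Subtract (8)·D = −24x³ − 48x² − 72x − 72. Remainder: 9x² − x + 6.

R(x) = 9x² − x + 6, so D(x) is not a factor of P(x). no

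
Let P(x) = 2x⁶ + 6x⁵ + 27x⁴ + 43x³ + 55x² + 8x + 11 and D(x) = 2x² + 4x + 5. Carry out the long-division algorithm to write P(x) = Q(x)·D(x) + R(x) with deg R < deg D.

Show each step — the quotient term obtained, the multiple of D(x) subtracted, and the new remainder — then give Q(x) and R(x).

Step 1: lead(2x⁶ + 6x⁵ + 27x⁴ + 43x³ + 55x² + 8x + 11) ÷ lead(D) = 2x⁶ ÷ 2x² = x⁴. Subtract (x⁴)·D = 2x⁶ + 4x⁵ + 5x⁴. Remainder: 2x⁵ + 22x⁴ + 43x³ + 55x² + 8x + 11.
Step 2: lead(2x⁵ + 22x⁴ + 43x³ + 55x² + 8x + 11) ÷ lead(D) = 2x⁵ ÷ 2x² = x³. Subtract (x³)·D = 2x⁵ + 4x⁴ + 5x³. Remainder: 18x⁴ + 38x³ + 55x² + 8x + 11.
Step 3: lead(18x⁴ + 38x³ + 55x² + 8x + 11) ÷ lead(D) = 18x⁴ ÷ 2x² = 9x². Subtract (9x²)·D = 18x⁴ + 36x³ + 45x². Remainder: 2x³ + 10x² + 8x + 11.
Step 4: lead(2x³ + 10x² + 8x + 11) ÷ lead(D) = 2x³ ÷ 2x² = x. Subtract (x)·D = 2x³ + 4x² + 5x. Remainder: 6x² + 3x + 11.
Step 5: lead(6x² + 3x + 11) ÷ lead(D) = 6x² ÷ 2x² = 3. Subtract (3)·D = 6x² + 12x + 15. Remainder: −9x − 4.

Q(x) = x⁴ + x³ + 9x² + x + 3; R(x) = −9x − 4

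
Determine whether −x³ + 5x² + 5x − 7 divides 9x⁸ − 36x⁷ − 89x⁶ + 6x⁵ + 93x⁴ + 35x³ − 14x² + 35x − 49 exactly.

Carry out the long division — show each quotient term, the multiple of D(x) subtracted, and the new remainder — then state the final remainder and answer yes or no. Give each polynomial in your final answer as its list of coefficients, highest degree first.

R = [0], so D(x) is a factor of P(x). yes

Step 1: lead(9x⁸ − 36x⁷ − 89x⁶ + 6x⁵ + 93x⁴ + 35x³ − 14x² + 35x − 49) ÷ lead(D) = 9x⁸ ÷ −x³ = −9x⁵. Subtract (−9x⁵)·D = 9x⁸ − 45x⁷ − 45x⁶ + 63x⁵. Remainder: 9x⁷ − 44x⁶ − 57x⁵ + 93x⁴ + 35x³ − 14x² + 35x − 49.
Step 2: lead(9x⁷ − 44x⁶ − 57x⁵ + 93x⁴ + 35x³ − 14x² + 35x − 49) ÷ lead(D) = 9x⁷ ÷ −x³ = −9x⁴. Subtract (−9x⁴)·D = 9x⁷ − 45x⁶ − 45x⁵ + 63x⁴. Remainder: x⁶ − 12x⁵ + 30x⁴ + 35x³ − 14x² + 35x − 49.
Step 3: lead(x⁶ − 12x⁵ + 30x⁴ + 35x³ − 14x² + 35x − 49) ÷ lead(D) = x⁶ ÷ −x³ = −x³. Subtract (−x³)·D = x⁶ − 5x⁵ − 5x⁴ + 7x³. Remainder: −7x⁵ + 35x⁴ + 28x³ − 14x² + 35x − 49.
Step 4: lead(−7x⁵ + 35x⁴ + 28x³ − 14x² + 35x − 49) ÷ lead(D) = −7x⁵ ÷ −x³ = 7x². Subtract (7x²)·D = −7x⁵ + 35x⁴ + 35x³ − 49x². Remainder: −7x³ + 35x² + 35x − 49.
Step 5: lead(−7x³ + 35x² + 35x − 49) ÷ lead(D) = −7x³ ÷ −x³ = 7. Subtract (7)·D = −7x³ + 35x² + 35x − 49. Remainder: 0.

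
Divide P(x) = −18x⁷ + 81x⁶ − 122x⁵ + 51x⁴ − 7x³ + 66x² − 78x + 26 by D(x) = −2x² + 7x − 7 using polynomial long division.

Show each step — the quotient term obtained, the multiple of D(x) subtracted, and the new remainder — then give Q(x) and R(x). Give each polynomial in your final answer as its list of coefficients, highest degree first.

Q = [9, -9, -2, -1, 7, -5]; R = [6, -9]

Step 1: lead(−18x⁷ + 81x⁶ − 122x⁵ + 51x⁴ − 7x³ + 66x² − 78x + 26) ÷ lead(D) = −18x⁷ ÷ −2x² = 9x⁵. Subtract (9x⁵)·D = −18x⁷ + 63x⁶ − 63x⁵. Remainder: 18x⁶ − 59x⁵ + 51x⁴ − 7x³ + 66x² − 78x + 26.
Step 2: lead(18x⁶ − 59x⁵ + 51x⁴ − 7x³ + 66x² − 78x + 26) ÷ lead(D) = 18x⁶ ÷ −2x² = −9x⁴. Subtract (−9x⁴)·D = 18x⁶ − 63x⁵ + 63x⁴. Remainder: 4x⁵ − 12x⁴ − 7x³ + 66x² − 78x + 26.
Step 3: lead(4x⁵ − 12x⁴ − 7x³ + 66x² − 78x + 26) ÷ lead(D) = 4x⁵ ÷ −2x² = −2x³. Subtract (−2x³)·D = 4x⁵ − 14x⁴ + 14x³. Remainder: 2x⁴ − 21x³ + 66x² − 78x + 26.
Step 4: lead(2x⁴ − 21x³ + 66x² − 78x + 26) ÷ lead(D) = 2x⁴ ÷ −2x² = −x². Subtract (−x²)·D = 2x⁴ − 7x³ + 7x². Remainder: −14x³ + 59x² − 78x + 26.
Step 5: lead(−14x³ + 59x² − 78x + 26) ÷ lead(D) = −14x³ ÷ −2x² = 7x. Subtract (7x)·D = −14x³ + 49x² − 49x. Remainder: 10x² − 29x + 26.
Step 6: lead(10x² − 29x + 26) ÷ lead(D) = 10x² ÷ −2x² = −5. Subtract (−5)·D = 10x² − 35x + 35. Remainder: 6x − 9.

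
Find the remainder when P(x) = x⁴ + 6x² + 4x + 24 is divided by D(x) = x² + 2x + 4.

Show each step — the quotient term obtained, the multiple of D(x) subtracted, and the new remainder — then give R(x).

Step 1: lead(x⁴ + 6x² + 4x + 24) ÷ lead(D) = x⁴ ÷ x² = x². Subtract (x²)·D = x⁴ + 2x³ + 4x². Remainder: −2x³ + 2x² + 4x + 24.
Step 2: lead(−2x³ + 2x² + 4x + 24) ÷ lead(D) = −2x³ ÷ x² = −2x. Subtract (−2x)·D = −2x³ − 4x² − 8x. Remainder: 6x² + 12x + 24.
Step 3: lead(6x² + 12x + 24) ÷ lead(D) = 6x² ÷ x² = 6. Subtract (6)·D = 6x² + 12x + 24. Remainder: 0.

R(x) = 0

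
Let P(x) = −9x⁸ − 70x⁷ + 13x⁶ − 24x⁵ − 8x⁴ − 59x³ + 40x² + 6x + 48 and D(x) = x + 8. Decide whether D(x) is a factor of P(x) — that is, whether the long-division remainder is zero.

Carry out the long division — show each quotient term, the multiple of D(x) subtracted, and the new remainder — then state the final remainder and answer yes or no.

R(x) = 0, so D(x) is a factor of P(x). yes

Step 1: lead(−9x⁸ − 70x⁷ + 13x⁶ − 24x⁵ − 8x⁴ − 59x³ + 40x² + 6x + 48) ÷ lead(D) = −9x⁸ ÷ x = −9x⁷. Subtract (−9x⁷)·D = −9x⁸ − 72x⁷. Remainder: 2x⁷ + 13x⁶ − 24x⁵ − 8x⁴ − 59x³ + 40x² + 6x + 48.
Step 2: lead(2x⁷ + 13x⁶ − 24x⁵ − 8x⁴ − 59x³ + 40x² + 6x + 48) ÷ lead(D) = 2x⁷ ÷ x = 2x⁶. Subtract (2x⁶)·D = 2x⁷ + 16x⁶. Remainder: −3x⁶ − 24x⁵ − 8x⁴ − 59x³ + 40x² + 6x + 48.
Step 3: lead(−3x⁶ − 24x⁵ − 8x⁴ − 59x³ + 40x² + 6x + 48) ÷ lead(D) = −3x⁶ ÷ x = −3x⁵. Subtract (−3x⁵)·D = −3x⁶ − 24x⁵. Remainder: −8x⁴ − 59x³ + 40x² + 6x + 48.
Step 4: lead(−8x⁴ − 59x³ + 40x² + 6x + 48) ÷ lead(D) = −8x⁴ ÷ x = −8x³. Subtract (−8x³)·D = −8x⁴ − 64x³. Remainder: 5x³ + 40x² + 6x + 48.
Step 5: lead(5x³ + 40x² + 6x + 48) ÷ lead(D) = 5x³ ÷ x = 5x². Subtract (5x²)·D = 5x³ + 40x². Remainder: 6x + 48.
Step 6: lead(6x + 48) ÷ lead(D) = 6x ÷ x = 6. Subtract (6)·D = 6x + 48. Remainder: 0.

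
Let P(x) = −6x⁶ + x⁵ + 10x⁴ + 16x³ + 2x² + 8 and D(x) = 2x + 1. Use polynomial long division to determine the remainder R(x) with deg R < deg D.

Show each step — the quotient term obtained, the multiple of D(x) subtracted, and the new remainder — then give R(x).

R(x) = 7

Step 1: lead(−6x⁶ + x⁵ + 10x⁴ + 16x³ + 2x² + 8) ÷ lead(D) = −6x⁶ ÷ 2x = −3x⁵. Subtract (−3x⁵)·D = −6x⁶ − 3x⁵. Remainder: 4x⁵ + 10x⁴ + 16x³ + 2x² + 8.
Step 2: lead(4x⁵ + 10x⁴ + 16x³ + 2x² + 8) ÷ lead(D) = 4x⁵ ÷ 2x = 2x⁴. Subtract (2x⁴)·D = 4x⁵ + 2x⁴. Remainder: 8x⁴ + 16x³ + 2x² + 8.
Step 3: lead(8x⁴ + 16x³ + 2x² + 8) ÷ lead(D) = 8x⁴ ÷ 2x = 4x³. Subtract (4x³)·D = 8x⁴ + 4x³. Remainder: 12x³ + 2x² + 8.
Step 4: lead(12x³ + 2x² + 8) ÷ lead(D) = 12x³ ÷ 2x = 6x². Subtract (6x²)·D = 12x³ + 6x². Remainder: −4x² + 8.
Step 5: lead(−4x² + 8) ÷ lead(D) = −4x² ÷ 2x = −2x. Subtract (−2x)·D = −4x² − 2x. Remainder: 2x + 8.
Step 6: lead(2x + 8) ÷ lead(D) = 2x ÷ 2x = 1. Subtract (1)·D = 2x + 1. Remainder: 7.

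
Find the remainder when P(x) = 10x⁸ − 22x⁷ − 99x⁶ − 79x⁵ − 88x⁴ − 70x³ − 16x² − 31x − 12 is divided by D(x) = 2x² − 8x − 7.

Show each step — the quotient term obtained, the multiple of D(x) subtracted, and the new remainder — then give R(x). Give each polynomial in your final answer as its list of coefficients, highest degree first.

Step 1: lead(10x⁸ − 22x⁷ − 99x⁶ − 79x⁵ − 88x⁴ − 70x³ − 16x² − 31x − 12) ÷ lead(D) = 10x⁸ ÷ 2x² = 5x⁶. Subtract (5x⁶)·D = 10x⁸ − 40x⁷ − 35x⁶. Remainder: 18x⁷ − 64x⁶ − 79x⁵ − 88x⁴ − 70x³ − 16x² − 31x − 12.
Step 2: lead(18x⁷ − 64x⁶ − 79x⁵ − 88x⁴ − 70x³ − 16x² − 31x − 12) ÷ lead(D) = 18x⁷ ÷ 2x² = 9x⁵. Subtract (9x⁵)·D = 18x⁷ − 72x⁶ − 63x⁵. Remainder: 8x⁶ − 16x⁵ − 88x⁴ − 70x³ − 16x² − 31x − 12.
Step 3: lead(8x⁶ − 16x⁵ − 88x⁴ − 70x³ − 16x² − 31x − 12) ÷ lead(D) = 8x⁶ ÷ 2x² = 4x⁴. Subtract (4x⁴)·D = 8x⁶ − 32x⁵ − 28x⁴. Remainder: 16x⁵ − 60x⁴ − 70x³ − 16x² − 31x − 12.
Step 4: lead(16x⁵ − 60x⁴ − 70x³ − 16x² − 31x − 12) ÷ lead(D) = 16x⁵ ÷ 2x² = 8x³. Subtract (8x³)·D = 16x⁵ − 64x⁴ − 56x³. Remainder: 4x⁴ − 14x³ − 16x² − 31x − 12.
Step 5: lead(4x⁴ − 14x³ − 16x² − 31x − 12) ÷ lead(D) = 4x⁴ ÷ 2x² = 2x². Subtract (2x²)·D = 4x⁴ − 16x³ − 14x². Remainder: 2x³ − 2x² − 31x − 12.
Step 6: lead(2x³ − 2x² − 31x − 12) ÷ lead(D) = 2x³ ÷ 2x² = x. Subtract (x)·D = 2x³ − 8x² − 7x. Remainder: 6x² − 24x − 12.
Step 7: lead(6x² − 24x − 12) ÷ lead(D) = 6x² ÷ 2x² = 3. Subtract (3)·D = 6x² − 24x − 21. Remainder: 9.

R = [9]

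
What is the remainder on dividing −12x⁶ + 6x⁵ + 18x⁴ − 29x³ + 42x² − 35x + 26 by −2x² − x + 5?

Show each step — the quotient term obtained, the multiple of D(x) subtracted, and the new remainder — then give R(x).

R(x) = −6x + 6

Step 1: lead(−12x⁶ + 6x⁵ + 18x⁴ − 29x³ + 42x² − 35x + 26) ÷ lead(D) = −12x⁶ ÷ −2x² = 6x⁴. Subtract (6x⁴)·D = −12x⁶ − 6x⁵ + 30x⁴. Remainder: 12x⁵ − 12x⁴ − 29x³ + 42x² − 35x + 26.
Step 2: lead(12x⁵ − 12x⁴ − 29x³ + 42x² − 35x + 26) ÷ lead(D) = 12x⁵ ÷ −2x² = −6x³. Subtract (−6x³)·D = 12x⁵ + 6x⁴ − 30x³. Remainder: −18x⁴ + x³ + 42x² − 35x + 26.
Step 3: lead(−18x⁴ + x³ + 42x² − 35x + 26) ÷ lead(D) = −18x⁴ ÷ −2x² = 9x². Subtract (9x²)·D = −18x⁴ − 9x³ + 45x². Remainder: 10x³ − 3x² − 35x + 26.
Step 4: lead(10x³ − 3x² − 35x + 26) ÷ lead(D) = 10x³ ÷ −2x² = −5x. Subtract (−5x)·D = 10x³ + 5x² − 25x. Remainder: −8x² − 10x + 26.
Step 5: lead(−8x² − 10x + 26) ÷ lead(D) = −8x² ÷ −2x² = 4. Subtract (4)·D = −8x² − 4x + 20. Remainder: −6x + 6.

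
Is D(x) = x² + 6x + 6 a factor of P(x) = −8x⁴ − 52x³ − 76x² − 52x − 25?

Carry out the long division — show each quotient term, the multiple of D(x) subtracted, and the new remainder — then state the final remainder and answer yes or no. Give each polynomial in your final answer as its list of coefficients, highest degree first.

Step 1: lead(−8x⁴ − 52x³ − 76x² − 52x − 25) ÷ lead(D) = −8x⁴ ÷ x² = −8x². Subtract (−8x²)·D = −8x⁴ − 48x³ − 48x². Remainder: −4x³ − 28x² − 52x − 25.
Step 2: lead(−4x³ − 28x² − 52x − 25) ÷ lead(D) = −4x³ ÷ x² = −4x. Subtract (−4x)·D = −4x³ − 24x² − 24x. Remainder: −4x² − 28x − 25.
Step 3: lead(−4x² − 28x − 25) ÷ lead(D) = −4x² ÷ x² = −4. Subtract (−4)·D = −4x² − 24x − 24. Remainder: −4x − 1.

R = [-4, -1], so D(x) is not a factor of P(x). no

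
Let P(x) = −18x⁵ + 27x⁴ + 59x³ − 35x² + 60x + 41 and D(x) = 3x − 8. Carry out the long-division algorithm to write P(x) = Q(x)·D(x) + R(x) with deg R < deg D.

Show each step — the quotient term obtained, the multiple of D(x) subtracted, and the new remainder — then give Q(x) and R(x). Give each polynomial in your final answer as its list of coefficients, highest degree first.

Step 1: lead(−18x⁵ + 27x⁴ + 59x³ − 35x² + 60x + 41) ÷ lead(D) = −18x⁵ ÷ 3x = −6x⁴. Subtract (−6x⁴)·D = −18x⁵ + 48x⁴. Remainder: −21x⁴ + 59x³ − 35x² + 60x + 41.
Step 2: lead(−21x⁴ + 59x³ − 35x² + 60x + 41) ÷ lead(D) = −21x⁴ ÷ 3x = −7x³. Subtract (−7x³)·D = −21x⁴ + 56x³. Remainder: 3x³ − 35x² + 60x + 41.
Step 3: lead(3x³ − 35x² + 60x + 41) ÷ lead(D) = 3x³ ÷ 3x = x². Subtract (x²)·D = 3x³ − 8x². Remainder: −27x² + 60x + 41.
Step 4: lead(−27x² + 60x + 41) ÷ lead(D) = −27x² ÷ 3x = −9x. Subtract (−9x)·D = −27x² + 72x. Remainder: −12x + 41.
Step 5: lead(−12x + 41) ÷ lead(D) = −12x ÷ 3x = −4. Subtract (−4)·D = −12x + 32. Remainder: 9.

Q = [-6, -7, 1, -9, -4]; R = [9]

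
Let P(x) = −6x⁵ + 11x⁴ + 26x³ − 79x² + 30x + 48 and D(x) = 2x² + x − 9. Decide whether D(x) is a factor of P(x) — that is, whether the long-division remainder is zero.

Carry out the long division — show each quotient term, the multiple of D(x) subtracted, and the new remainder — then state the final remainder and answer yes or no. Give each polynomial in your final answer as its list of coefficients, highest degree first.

Step 1: lead(−6x⁵ + 11x⁴ + 26x³ − 79x² + 30x + 48) ÷ lead(D) = −6x⁵ ÷ 2x² = −3x³. Subtract (−3x³)·D = −6x⁵ − 3x⁴ + 27x³. Remainder: 14x⁴ − x³ − 79x² + 30x + 48.
Step 2: lead(14x⁴ − x³ − 79x² + 30x + 48) ÷ lead(D) = 14x⁴ ÷ 2x² = 7x². Subtract (7x²)·D = 14x⁴ + 7x³ − 63x². Remainder: −8x³ − 16x² + 30x + 48.
Step 3: lead(−8x³ − 16x² + 30x + 48) ÷ lead(D) = −8x³ ÷ 2x² = −4x. Subtract (−4x)·D = −8x³ − 4x² + 36x. Remainder: −12x² − 6x + 48.
Step 4: lead(−12x² − 6x + 48) ÷ lead(D) = −12x² ÷ 2x² = −6. Subtract (−6)·D = −12x² − 6x + 54. Remainder: −6.

R = [-6], so D(x) is not a factor of P(x). no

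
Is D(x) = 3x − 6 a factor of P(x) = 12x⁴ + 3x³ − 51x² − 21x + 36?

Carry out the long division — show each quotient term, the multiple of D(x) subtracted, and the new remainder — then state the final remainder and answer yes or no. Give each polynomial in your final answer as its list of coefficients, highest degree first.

Step 1: lead(12x⁴ + 3x³ − 51x² − 21x + 36) ÷ lead(D) = 12x⁴ ÷ 3x = 4x³. Subtract (4x³)·D = 12x⁴ − 24x³. Remainder: 27x³ − 51x² − 21x + 36.
Step 2: lead(27x³ − 51x² − 21x + 36) ÷ lead(D) = 27x³ ÷ 3x = 9x². Subtract (9x²)·D = 27x³ − 54x². Remainder: 3x² − 21x + 36.
Step 3: lead(3x² − 21x + 36) ÷ lead(D) = 3x² ÷ 3x = x. Subtract (x)·D = 3x² − 6x. Remainder: −15x + 36.
Step 4: lead(−15x + 36) ÷ lead(D) = −15x ÷ 3x = −5. Subtract (−5)·D = −15x + 30. Remainder: 6.

R = [6], so D(x) is not a factor of P(x). no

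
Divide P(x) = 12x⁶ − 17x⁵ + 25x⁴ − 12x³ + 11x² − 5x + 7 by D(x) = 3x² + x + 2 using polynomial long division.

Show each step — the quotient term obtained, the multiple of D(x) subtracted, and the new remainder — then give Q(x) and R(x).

Q(x) = 4x⁴ − 7x³ + 8x² − 2x − 1; R(x) = 9

Step 1: lead(12x⁶ − 17x⁵ + 25x⁴ − 12x³ + 11x² − 5x + 7) ÷ lead(D) = 12x⁶ ÷ 3x² = 4x⁴. Subtract (4x⁴)·D = 12x⁶ + 4x⁵ + 8x⁴. Remainder: −21x⁵ + 17x⁴ − 12x³ + 11x² − 5x + 7.
Step 2: lead(−21x⁵ + 17x⁴ − 12x³ + 11x² − 5x + 7) ÷ lead(D) = −21x⁵ ÷ 3x² = −7x³. Subtract (−7x³)·D = −21x⁵ − 7x⁴ − 14x³. Remainder: 24x⁴ + 2x³ + 11x² − 5x + 7.
Step 3: lead(24x⁴ + 2x³ + 11x² − 5x + 7) ÷ lead(D) = 24x⁴ ÷ 3x² = 8x². Subtract (8x²)·D = 24x⁴ + 8x³ + 16x². Remainder: −6x³ − 5x² − 5x + 7.
Step 4: lead(−6x³ − 5x² − 5x + 7) ÷ lead(D) = −6x³ ÷ 3x² = −2x. Subtract (−2x)·D = −6x³ − 2x² − 4x. Remainder: −3x² − x + 7.
Step 5: lead(−3x² − x + 7) ÷ lead(D) = −3x² ÷ 3x² = −1. Subtract (−1)·D = −3x² − x − 2. Remainder: 9.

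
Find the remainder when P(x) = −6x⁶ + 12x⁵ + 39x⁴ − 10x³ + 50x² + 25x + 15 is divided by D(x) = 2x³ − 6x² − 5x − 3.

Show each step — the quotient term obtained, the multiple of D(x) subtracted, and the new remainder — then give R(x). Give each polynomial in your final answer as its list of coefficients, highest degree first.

R = [8, -6, -9]

Step 1: lead(−6x⁶ + 12x⁵ + 39x⁴ − 10x³ + 50x² + 25x + 15) ÷ lead(D) = −6x⁶ ÷ 2x³ = −3x³. Subtract (−3x³)·D = −6x⁶ + 18x⁵ + 15x⁴ + 9x³. Remainder: −6x⁵ + 24x⁴ − 19x³ + 50x² + 25x + 15.
Step 2: lead(−6x⁵ + 24x⁴ − 19x³ + 50x² + 25x + 15) ÷ lead(D) = −6x⁵ ÷ 2x³ = −3x². Subtract (−3x²)·D = −6x⁵ + 18x⁴ + 15x³ + 9x². Remainder: 6x⁴ − 34x³ + 41x² + 25x + 15.
Step 3: lead(6x⁴ − 34x³ + 41x² + 25x + 15) ÷ lead(D) = 6x⁴ ÷ 2x³ = 3x. Subtract (3x)·D = 6x⁴ − 18x³ − 15x² − 9x. Remainder: −16x³ + 56x² + 34x + 15.
Step 4: lead(−16x³ + 56x² + 34x + 15) ÷ lead(D) = −16x³ ÷ 2x³ = −8. Subtract (−8)·D = −16x³ + 48x² + 40x + 24. Remainder: 8x² − 6x − 9.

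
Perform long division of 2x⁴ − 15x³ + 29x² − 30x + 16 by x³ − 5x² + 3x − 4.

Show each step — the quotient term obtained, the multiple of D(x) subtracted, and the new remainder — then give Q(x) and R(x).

Q(x) = 2x − 5; R(x) = −2x² − 7x − 4

Step 1: lead(2x⁴ − 15x³ + 29x² − 30x + 16) ÷ lead(D) = 2x⁴ ÷ x³ = 2x. Subtract (2x)·D = 2x⁴ − 10x³ + 6x² − 8x. Remainder: −5x³ + 23x² − 22x + 16.
Step 2: lead(−5x³ + 23x² − 22x + 16) ÷ lead(D) = −5x³ ÷ x³ = −5. Subtract (−5)·D = −5x³ + 25x² − 15x + 20. Remainder: −2x² − 7x − 4.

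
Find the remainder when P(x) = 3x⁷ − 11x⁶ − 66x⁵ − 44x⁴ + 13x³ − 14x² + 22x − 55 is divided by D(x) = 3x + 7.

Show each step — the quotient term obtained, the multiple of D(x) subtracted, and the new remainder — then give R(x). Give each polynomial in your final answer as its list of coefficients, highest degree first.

R = [8]

Step 1: lead(3x⁷ − 11x⁶ − 66x⁵ − 44x⁴ + 13x³ − 14x² + 22x − 55) ÷ lead(D) = 3x⁷ ÷ 3x = x⁶. Subtract (x⁶)·D = 3x⁷ + 7x⁶. Remainder: −18x⁶ − 66x⁵ − 44x⁴ + 13x³ − 14x² + 22x − 55.
Step 2: lead(−18x⁶ − 66x⁵ − 44x⁴ + 13x³ − 14x² + 22x − 55) ÷ lead(D) = −18x⁶ ÷ 3x = −6x⁵. Subtract (−6x⁵)·D = −18x⁶ − 42x⁵. Remainder: −24x⁵ − 44x⁴ + 13x³ − 14x² + 22x − 55.
Step 3: lead(−24x⁵ − 44x⁴ + 13x³ − 14x² + 22x − 55) ÷ lead(D) = −24x⁵ ÷ 3x = −8x⁴. Subtract (−8x⁴)·D = −24x⁵ − 56x⁴. Remainder: 12x⁴ + 13x³ − 14x² + 22x − 55.
Step 4: lead(12x⁴ + 13x³ − 14x² + 22x − 55) ÷ lead(D) = 12x⁴ ÷ 3x = 4x³. Subtract (4x³)·D = 12x⁴ + 28x³. Remainder: −15x³ − 14x² + 22x − 55.
Step 5: lead(−15x³ − 14x² + 22x − 55) ÷ lead(D) = −15x³ ÷ 3x = −5x². Subtract (−5x²)·D = −15x³ − 35x². Remainder: 21x² + 22x − 55.
Step 6: lead(21x² + 22x − 55) ÷ lead(D) = 21x² ÷ 3x = 7x. Subtract (7x)·D = 21x² + 49x. Remainder: −27x − 55.
Step 7: lead(−27x − 55) ÷ lead(D) = −27x ÷ 3x = −9. Subtract (−9)·D = −27x − 63. Remainder: 8.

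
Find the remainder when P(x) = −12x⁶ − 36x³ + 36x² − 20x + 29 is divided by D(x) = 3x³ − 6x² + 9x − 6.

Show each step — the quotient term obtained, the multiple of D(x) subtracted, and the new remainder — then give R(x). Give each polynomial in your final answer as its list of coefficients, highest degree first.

R = [-8, 5]

Step 1: lead(−12x⁶ − 36x³ + 36x² − 20x + 29) ÷ lead(D) = −12x⁶ ÷ 3x³ = −4x³. Subtract (−4x³)·D = −12x⁶ + 24x⁵ − 36x⁴ + 24x³. Remainder: −24x⁵ + 36x⁴ − 60x³ + 36x² − 20x + 29.
Step 2: lead(−24x⁵ + 36x⁴ − 60x³ + 36x² − 20x + 29) ÷ lead(D) = −24x⁵ ÷ 3x³ = −8x². Subtract (−8x²)·D = −24x⁵ + 48x⁴ − 72x³ + 48x². Remainder: −12x⁴ + 12x³ − 12x² − 20x + 29.
Step 3: lead(−12x⁴ + 12x³ − 12x² − 20x + 29) ÷ lead(D) = −12x⁴ ÷ 3x³ = −4x. Subtract (−4x)·D = −12x⁴ + 24x³ − 36x² + 24x. Remainder: −12x³ + 24x² − 44x + 29.
Step 4: lead(−12x³ + 24x² − 44x + 29) ÷ lead(D) = −12x³ ÷ 3x³ = −4. Subtract (−4)·D = −12x³ + 24x² − 36x + 24. Remainder: −8x + 5.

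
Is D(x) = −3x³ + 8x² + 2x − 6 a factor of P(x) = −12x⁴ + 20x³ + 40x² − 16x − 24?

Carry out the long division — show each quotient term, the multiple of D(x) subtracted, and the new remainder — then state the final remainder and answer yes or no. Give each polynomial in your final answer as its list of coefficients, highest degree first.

Step 1: lead(−12x⁴ + 20x³ + 40x² − 16x − 24) ÷ lead(D) = −12x⁴ ÷ −3x³ = 4x. Subtract (4x)·D = −12x⁴ + 32x³ + 8x² − 24x. Remainder: −12x³ + 32x² + 8x − 24.
Step 2: lead(−12x³ + 32x² + 8x − 24) ÷ lead(D) = −12x³ ÷ −3x³ = 4. Subtract (4)·D = −12x³ + 32x² + 8x − 24. Remainder: 0.

R = [0], so D(x) is a factor of P(x). yes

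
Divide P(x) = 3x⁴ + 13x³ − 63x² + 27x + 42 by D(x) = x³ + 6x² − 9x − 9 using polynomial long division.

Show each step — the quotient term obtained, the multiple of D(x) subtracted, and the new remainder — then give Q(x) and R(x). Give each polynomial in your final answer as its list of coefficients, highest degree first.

Step 1: lead(3x⁴ + 13x³ − 63x² + 27x + 42) ÷ lead(D) = 3x⁴ ÷ x³ = 3x. Subtract (3x)·D = 3x⁴ + 18x³ − 27x² − 27x. Remainder: −5x³ − 36x² + 54x + 42.
Step 2: lead(−5x³ − 36x² + 54x + 42) ÷ lead(D) = −5x³ ÷ x³ = −5. Subtract (−5)·D = −5x³ − 30x² + 45x + 45. Remainder: −6x² + 9x − 3.

Q = [3, -5]; R = [-6, 9, -3]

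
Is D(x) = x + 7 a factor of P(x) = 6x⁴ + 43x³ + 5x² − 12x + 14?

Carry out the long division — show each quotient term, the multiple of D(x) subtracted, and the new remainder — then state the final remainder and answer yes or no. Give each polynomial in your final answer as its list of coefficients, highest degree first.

R = [0], so D(x) is a factor of P(x). yes

Step 1: lead(6x⁴ + 43x³ + 5x² − 12x + 14) ÷ lead(D) = 6x⁴ ÷ x = 6x³. Subtract (6x³)·D = 6x⁴ + 42x³. Remainder: x³ + 5x² − 12x + 14.
Step 2: lead(x³ + 5x² − 12x + 14) ÷ lead(D) = x³ ÷ x = x². Subtract (x²)·D = x³ + 7x². Remainder: −2x² − 12x + 14.
Step 3: lead(−2x² − 12x + 14) ÷ lead(D) = −2x² ÷ x = −2x. Subtract (−2x)·D = −2x² − 14x. Remainder: 2x + 14.
Step 4: lead(2x + 14) ÷ lead(D) = 2x ÷ x = 2. Subtract (2)·D = 2x + 14. Remainder: 0.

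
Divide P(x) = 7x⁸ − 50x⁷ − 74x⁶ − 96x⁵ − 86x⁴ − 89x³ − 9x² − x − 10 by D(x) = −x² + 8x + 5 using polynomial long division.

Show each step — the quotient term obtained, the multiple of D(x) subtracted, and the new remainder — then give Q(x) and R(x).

Step 1: lead(7x⁸ − 50x⁷ − 74x⁶ − 96x⁵ − 86x⁴ − 89x³ − 9x² − x − 10) ÷ lead(D) = 7x⁸ ÷ −x² = −7x⁶. Subtract (−7x⁶)·D = 7x⁸ − 56x⁷ − 35x⁶. Remainder: 6x⁷ − 39x⁶ − 96x⁵ − 86x⁴ − 89x³ − 9x² − x − 10.
Step 2: lead(6x⁷ − 39x⁶ − 96x⁵ − 86x⁴ − 89x³ − 9x² − x − 10) ÷ lead(D) = 6x⁷ ÷ −x² = −6x⁵. Subtract (−6x⁵)·D = 6x⁷ − 48x⁶ − 30x⁵. Remainder: 9x⁶ − 66x⁵ − 86x⁴ − 89x³ − 9x² − x − 10.
Step 3: lead(9x⁶ − 66x⁵ − 86x⁴ − 89x³ − 9x² − x − 10) ÷ lead(D) = 9x⁶ ÷ −x² = −9x⁴. Subtract (−9x⁴)·D = 9x⁶ − 72x⁵ − 45x⁴. Remainder: 6x⁵ − 41x⁴ − 89x³ − 9x² − x − 10.
Step 4: lead(6x⁵ − 41x⁴ − 89x³ − 9x² − x − 10) ÷ lead(D) = 6x⁵ ÷ −x² = −6x³. Subtract (−6x³)·D = 6x⁵ − 48x⁴ − 30x³. Remainder: 7x⁴ − 59x³ − 9x² − x − 10.
Step 5: lead(7x⁴ − 59x³ − 9x² − x − 10) ÷ lead(D) = 7x⁴ ÷ −x² = −7x². Subtract (−7x²)·D = 7x⁴ − 56x³ − 35x². Remainder: −3x³ + 26x² − x − 10.
Step 6: lead(−3x³ + 26x² − x − 10) ÷ lead(D) = −3x³ ÷ −x² = 3x. Subtract (3x)·D = −3x³ + 24x² + 15x. Remainder: 2x² − 16x − 10.
Step 7: lead(2x² − 16x − 10) ÷ lead(D) = 2x² ÷ −x² = −2. Subtract (−2)·D = 2x² − 16x − 10. Remainder: 0.

Q(x) = −7x⁶ − 6x⁵ − 9x⁴ − 6x³ − 7x² + 3x − 2; R(x) = 0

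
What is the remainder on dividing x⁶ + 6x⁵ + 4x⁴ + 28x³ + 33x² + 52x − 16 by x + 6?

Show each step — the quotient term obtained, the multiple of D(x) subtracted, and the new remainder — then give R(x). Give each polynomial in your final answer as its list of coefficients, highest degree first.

R = [-4]

Step 1: lead(x⁶ + 6x⁵ + 4x⁴ + 28x³ + 33x² + 52x − 16) ÷ lead(D) = x⁶ ÷ x = x⁵. Subtract (x⁵)·D = x⁶ + 6x⁵. Remainder: 4x⁴ + 28x³ + 33x² + 52x − 16.
Step 2: lead(4x⁴ + 28x³ + 33x² + 52x − 16) ÷ lead(D) = 4x⁴ ÷ x = 4x³. Subtract (4x³)·D = 4x⁴ + 24x³. Remainder: 4x³ + 33x² + 52x − 16.
Step 3: lead(4x³ + 33x² + 52x − 16) ÷ lead(D) = 4x³ ÷ x = 4x². Subtract (4x²)·D = 4x³ + 24x². Remainder: 9x² + 52x − 16.
Step 4: lead(9x² + 52x − 16) ÷ lead(D) = 9x² ÷ x = 9x. Subtract (9x)·D = 9x² + 54x. Remainder: −2x − 16.
Step 5: lead(−2x − 16) ÷ lead(D) = −2x ÷ x = −2. Subtract (−2)·D = −2x − 12. Remainder: −4.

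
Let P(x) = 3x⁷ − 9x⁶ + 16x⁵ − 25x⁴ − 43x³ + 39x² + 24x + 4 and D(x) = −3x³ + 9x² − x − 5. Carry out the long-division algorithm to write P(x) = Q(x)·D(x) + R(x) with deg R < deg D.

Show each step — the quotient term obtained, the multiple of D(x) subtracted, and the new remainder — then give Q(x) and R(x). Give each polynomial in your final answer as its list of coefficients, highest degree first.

Step 1: lead(3x⁷ − 9x⁶ + 16x⁵ − 25x⁴ − 43x³ + 39x² + 24x + 4) ÷ lead(D) = 3x⁷ ÷ −3x³ = −x⁴. Subtract (−x⁴)·D = 3x⁷ − 9x⁶ + x⁵ + 5x⁴. Remainder: 15x⁵ − 30x⁴ − 43x³ + 39x² + 24x + 4.
Step 2: lead(15x⁵ − 30x⁴ − 43x³ + 39x² + 24x + 4) ÷ lead(D) = 15x⁵ ÷ −3x³ = −5x². Subtract (−5x²)·D = 15x⁵ − 45x⁴ + 5x³ + 25x². Remainder: 15x⁴ − 48x³ + 14x² + 24x + 4.
Step 3: lead(15x⁴ − 48x³ + 14x² + 24x + 4) ÷ lead(D) = 15x⁴ ÷ −3x³ = −5x. Subtract (−5x)·D = 15x⁴ − 45x³ + 5x² + 25x. Remainder: −3x³ + 9x² − x + 4.
Step 4: lead(−3x³ + 9x² − x + 4) ÷ lead(D) = −3x³ ÷ −3x³ = 1. Subtract (1)·D = −3x³ + 9x² − x − 5. Remainder: 9.

Q = [-1, 0, -5, -5, 1]; R = [9]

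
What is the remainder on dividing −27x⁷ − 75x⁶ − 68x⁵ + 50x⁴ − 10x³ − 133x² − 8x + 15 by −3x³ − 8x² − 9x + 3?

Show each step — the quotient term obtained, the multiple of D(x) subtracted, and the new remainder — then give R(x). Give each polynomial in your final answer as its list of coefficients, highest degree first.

R = [-8, 4, 3]

Step 1: lead(−27x⁷ − 75x⁶ − 68x⁵ + 50x⁴ − 10x³ − 133x² − 8x + 15) ÷ lead(D) = −27x⁷ ÷ −3x³ = 9x⁴. Subtract (9x⁴)·D = −27x⁷ − 72x⁶ − 81x⁵ + 27x⁴. Remainder: −3x⁶ + 13x⁵ + 23x⁴ − 10x³ − 133x² − 8x + 15.
Step 2: lead(−3x⁶ + 13x⁵ + 23x⁴ − 10x³ − 133x² − 8x + 15) ÷ lead(D) = −3x⁶ ÷ −3x³ = x³. Subtract (x³)·D = −3x⁶ − 8x⁵ − 9x⁴ + 3x³. Remainder: 21x⁵ + 32x⁴ − 13x³ − 133x² − 8x + 15.
Step 3: lead(21x⁵ + 32x⁴ − 13x³ − 133x² − 8x + 15) ÷ lead(D) = 21x⁵ ÷ −3x³ = −7x². Subtract (−7x²)·D = 21x⁵ + 56x⁴ + 63x³ − 21x². Remainder: −24x⁴ − 76x³ − 112x² − 8x + 15.
Step 4: lead(−24x⁴ − 76x³ − 112x² − 8x + 15) ÷ lead(D) = −24x⁴ ÷ −3x³ = 8x. Subtract (8x)·D = −24x⁴ − 64x³ − 72x² + 24x. Remainder: −12x³ − 40x² − 32x + 15.
Step 5: lead(−12x³ − 40x² − 32x + 15) ÷ lead(D) = −12x³ ÷ −3x³ = 4. Subtract (4)·D = −12x³ − 32x² − 36x + 12. Remainder: −8x² + 4x + 3.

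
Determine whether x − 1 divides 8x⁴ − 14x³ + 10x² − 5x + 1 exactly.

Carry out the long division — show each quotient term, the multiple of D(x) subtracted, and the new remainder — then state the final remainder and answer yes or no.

Step 1: lead(8x⁴ − 14x³ + 10x² − 5x + 1) ÷ lead(D) = 8x⁴ ÷ x = 8x³. Subtract (8x³)·D = 8x⁴ − 8x³. Remainder: −6x³ + 10x² − 5x + 1.
Step 2: lead(−6x³ + 10x² − 5x + 1) ÷ lead(D) = −6x³ ÷ x = −6x². Subtract (−6x²)·D = −6x³ + 6x². Remainder: 4x² − 5x + 1.
Step 3: lead(4x² − 5x + 1) ÷ lead(D) = 4x² ÷ x = 4x. Subtract (4x)·D = 4x² − 4x. Remainder: −x + 1.
Step 4: lead(−x + 1) ÷ lead(D) = −x ÷ x = −1. Subtract (−1)·D = −x + 1. Remainder: 0.

R(x) = 0, so D(x) is a factor of P(x). yes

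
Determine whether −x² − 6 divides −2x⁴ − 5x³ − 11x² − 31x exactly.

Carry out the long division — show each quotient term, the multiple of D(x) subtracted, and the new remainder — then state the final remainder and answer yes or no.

Step 1: lead(−2x⁴ − 5x³ − 11x² − 31x) ÷ lead(D) = −2x⁴ ÷ −x² = 2x². Subtract (2x²)·D = −2x⁴ − 12x². Remainder: −5x³ + x² − 31x.
Step 2: lead(−5x³ + x² − 31x) ÷ lead(D) = −5x³ ÷ −x² = 5x. Subtract (5x)·D = −5x³ − 30x. Remainder: x² − x.
Step 3: lead(x² − x) ÷ lead(D) = x² ÷ −x² = −1. Subtract (−1)·D = x² + 6. Remainder: −x − 6.

R(x) = −x − 6, so D(x) is not a factor of P(x). no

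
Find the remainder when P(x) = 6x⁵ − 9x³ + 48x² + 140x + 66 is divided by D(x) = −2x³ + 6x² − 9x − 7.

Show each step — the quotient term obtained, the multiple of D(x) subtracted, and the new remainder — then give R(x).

R(x) = −4x + 3

Step 1: lead(6x⁵ − 9x³ + 48x² + 140x + 66) ÷ lead(D) = 6x⁵ ÷ −2x³ = −3x². Subtract (−3x²)·D = 6x⁵ − 18x⁴ + 27x³ + 21x². Remainder: 18x⁴ − 36x³ + 27x² + 140x + 66.
Step 2: lead(18x⁴ − 36x³ + 27x² + 140x + 66) ÷ lead(D) = 18x⁴ ÷ −2x³ = −9x. Subtract (−9x)·D = 18x⁴ − 54x³ + 81x² + 63x. Remainder: 18x³ − 54x² + 77x + 66.
Step 3: lead(18x³ − 54x² + 77x + 66) ÷ lead(D) = 18x³ ÷ −2x³ = −9. Subtract (−9)·D = 18x³ − 54x² + 81x + 63. Remainder: −4x + 3.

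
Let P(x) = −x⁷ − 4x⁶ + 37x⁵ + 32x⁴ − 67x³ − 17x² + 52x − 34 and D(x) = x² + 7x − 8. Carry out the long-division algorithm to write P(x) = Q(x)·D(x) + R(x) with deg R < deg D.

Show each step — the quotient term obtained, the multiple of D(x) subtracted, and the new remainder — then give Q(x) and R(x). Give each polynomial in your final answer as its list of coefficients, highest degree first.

Q = [-1, 3, 8, 0, -3, 4]; R = [-2]

Step 1: lead(−x⁷ − 4x⁶ + 37x⁵ + 32x⁴ − 67x³ − 17x² + 52x − 34) ÷ lead(D) = −x⁷ ÷ x² = −x⁵. Subtract (−x⁵)·D = −x⁷ − 7x⁶ + 8x⁵. Remainder: 3x⁶ + 29x⁵ + 32x⁴ − 67x³ − 17x² + 52x − 34.
Step 2: lead(3x⁶ + 29x⁵ + 32x⁴ − 67x³ − 17x² + 52x − 34) ÷ lead(D) = 3x⁶ ÷ x² = 3x⁴. Subtract (3x⁴)·D = 3x⁶ + 21x⁵ − 24x⁴. Remainder: 8x⁵ + 56x⁴ − 67x³ − 17x² + 52x − 34.
Step 3: lead(8x⁵ + 56x⁴ − 67x³ − 17x² + 52x − 34) ÷ lead(D) = 8x⁵ ÷ x² = 8x³. Subtract (8x³)·D = 8x⁵ + 56x⁴ − 64x³. Remainder: −3x³ − 17x² + 52x − 34.
Step 4: lead(−3x³ − 17x² + 52x − 34) ÷ lead(D) = −3x³ ÷ x² = −3x. Subtract (−3x)·D = −3x³ − 21x² + 24x. Remainder: 4x² + 28x − 34.
Step 5: lead(4x² + 28x − 34) ÷ lead(D) = 4x² ÷ x² = 4. Subtract (4)·D = 4x² + 28x − 32. Remainder: −2.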